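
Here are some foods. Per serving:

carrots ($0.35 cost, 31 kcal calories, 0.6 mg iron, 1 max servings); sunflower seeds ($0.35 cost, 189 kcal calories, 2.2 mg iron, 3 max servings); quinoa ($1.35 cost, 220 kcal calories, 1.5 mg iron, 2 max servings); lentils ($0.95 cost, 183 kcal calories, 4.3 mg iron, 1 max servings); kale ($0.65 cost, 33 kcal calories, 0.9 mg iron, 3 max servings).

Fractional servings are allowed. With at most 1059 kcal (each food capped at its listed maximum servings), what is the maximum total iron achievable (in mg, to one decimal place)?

Iron per kcal: kale 0.02727, lentils 0.0235, carrots 0.01935, sunflower seeds 0.01164, quinoa 0.006818.
Take 3 servings of kale: uses 99 kcal, +2.7 mg iron (running total 2.7 mg).
Take 1 serving of lentils: uses 183 kcal, +4.3 mg iron (running total 7.0 mg).
Take 1 serving of carrots: uses 31 kcal, +0.6 mg iron (running total 7.6 mg).
Take 3 servings of sunflower seeds: uses 567 kcal, +6.6 mg iron (running total 14.2 mg).
Take 0.8136 servings of quinoa: uses 179 kcal, +1.2 mg iron (running total 15.4 mg).
Filling greedily by iron-per-kcal is optimal for one linear limit, giving 15.4 mg.

15.4 mg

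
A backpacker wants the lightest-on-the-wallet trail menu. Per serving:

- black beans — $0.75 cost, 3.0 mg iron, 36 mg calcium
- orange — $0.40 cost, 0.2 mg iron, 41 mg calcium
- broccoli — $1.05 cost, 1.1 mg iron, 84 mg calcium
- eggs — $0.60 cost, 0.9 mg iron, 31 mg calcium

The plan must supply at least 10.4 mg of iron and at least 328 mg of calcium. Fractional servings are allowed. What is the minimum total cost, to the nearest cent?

$4.44

Two binding constraints pin down two serving amounts, so the optimal mix uses at most two foods. The candidates are each food alone (scaled to the tighter of iron/calcium) and each pair with both constraints tight.
black beans only: max(10.4/3.0, 328/36) = 9.111 servings → $6.83.
orange only: max(10.4/0.2, 328/41) = 52 servings → $20.80.
broccoli only: max(10.4/1.1, 328/84) = 9.455 servings → $9.93.
eggs only: max(10.4/0.9, 328/31) = 11.56 servings → $6.93.
black beans + orange with both tight: 3.116 servings and 5.264 servings → $4.44.
black beans + broccoli with both tight: 2.414 servings and 2.87 servings → $4.82.
black beans + eggs with both tight: 0.4488 servings and 10.06 servings → $6.37.
orange + broccoli: intersection lies outside the first quadrant.
orange + eggs with both targets exact would need a negative amount; discard.
broccoli + eggs with both targets exact would need a negative amount; discard.
The minimum over all feasible corners is $4.44.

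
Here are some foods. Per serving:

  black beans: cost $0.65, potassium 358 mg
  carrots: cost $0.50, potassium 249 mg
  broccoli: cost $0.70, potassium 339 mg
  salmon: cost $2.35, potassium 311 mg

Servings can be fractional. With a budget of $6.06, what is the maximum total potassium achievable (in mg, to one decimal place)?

3337.7 mg

Potassium per dollar: black beans 550.8, carrots 498, broccoli 484.3, salmon 132.3.
With no serving limits, spend the whole cost allowance on black beans: $6.06 / $0.65 × 358 mg = 3337.7 mg.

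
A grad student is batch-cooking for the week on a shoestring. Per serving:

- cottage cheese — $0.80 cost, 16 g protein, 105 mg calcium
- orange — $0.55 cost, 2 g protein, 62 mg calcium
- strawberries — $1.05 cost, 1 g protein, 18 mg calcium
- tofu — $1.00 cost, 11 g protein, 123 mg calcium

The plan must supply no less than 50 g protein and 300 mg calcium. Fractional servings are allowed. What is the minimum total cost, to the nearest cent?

$2.50

cottage cheese only: max(50/16, 300/105) = 3.125 servings → $2.50.
orange only: max(50/2, 300/62) = 25 servings → $13.75.
strawberries only: max(50/1, 300/18) = 50 servings → $52.50.
tofu only: max(50/11, 300/123) = 4.545 servings → $4.55.
cottage cheese + orange with both targets exact would need a negative amount; discard.
cottage cheese + strawberries with both targets exact would need a negative amount; discard.
cottage cheese + tofu with both targets exact would need a negative amount; discard.
orange + strawberries: intersection lies outside the first quadrant.
orange + tofu with both targets exact would need a negative amount; discard.
strawberries + tofu with both targets exact would need a negative amount; discard.
Cheapest feasible corner: $2.50.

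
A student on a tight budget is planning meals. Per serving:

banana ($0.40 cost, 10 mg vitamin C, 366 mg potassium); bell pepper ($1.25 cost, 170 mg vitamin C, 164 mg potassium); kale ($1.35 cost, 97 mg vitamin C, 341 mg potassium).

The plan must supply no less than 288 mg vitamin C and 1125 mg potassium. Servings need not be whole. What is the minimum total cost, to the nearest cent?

$2.89

The cheapest plan sits at a corner of the feasible region — with two constraints it uses at most two foods.
banana only: max(288/10, 1125/366) = 28.8 servings → $11.52.
bell pepper only: max(288/170, 1125/164) = 6.86 servings → $8.57.
kale only: max(288/97, 1125/341) = 3.299 servings → $4.45.
banana + bell pepper with both tight: 2.377 servings and 1.554 servings → $2.89.
banana + kale with both tight: 0.3402 servings and 2.934 servings → $4.10.
bell pepper + kale with both targets exact would need a negative amount; discard.
So the least-cost plan costs $2.89.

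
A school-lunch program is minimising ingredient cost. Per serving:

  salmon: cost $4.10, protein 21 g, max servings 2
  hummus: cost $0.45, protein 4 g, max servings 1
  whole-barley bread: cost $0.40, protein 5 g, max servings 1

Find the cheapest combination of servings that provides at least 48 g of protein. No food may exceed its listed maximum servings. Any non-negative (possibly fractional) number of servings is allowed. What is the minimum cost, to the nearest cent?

$8.46

Cost per g of protein: whole-barley bread $0.0800, hummus $0.1125, salmon $0.1952.
Take 1 serving of whole-barley bread: +5.0 g protein for $0.40 (total $0.40, still need 43.0 g).
Take 1 serving of hummus: +4.0 g protein for $0.45 (total $0.85, still need 39.0 g).
Take 1.857 servings of salmon: +39.0 g protein for $7.61 (total $8.46, still need 0.0 g).
Filling from the cheapest source first is optimal under one linear minimum: $8.46.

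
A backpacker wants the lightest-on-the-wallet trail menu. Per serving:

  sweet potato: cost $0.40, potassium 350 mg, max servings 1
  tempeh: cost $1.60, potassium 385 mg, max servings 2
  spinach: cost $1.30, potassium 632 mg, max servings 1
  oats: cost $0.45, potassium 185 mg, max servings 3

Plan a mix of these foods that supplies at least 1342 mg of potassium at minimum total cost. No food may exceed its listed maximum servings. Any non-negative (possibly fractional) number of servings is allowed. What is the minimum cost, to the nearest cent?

Cost per mg of potassium: sweet potato $0.0011, spinach $0.0021, oats $0.0024, tempeh $0.0042.
Take 1 serving of sweet potato: +350.0 mg potassium for $0.40 (total $0.40, still need 992.0 mg).
Take 1 serving of spinach: +632.0 mg potassium for $1.30 (total $1.70, still need 360.0 mg).
Take 1.946 servings of oats: +360.0 mg potassium for $0.88 (total $2.58, still need 0.0 mg).
Filling from the cheapest source first is optimal under one linear minimum: $2.58.

$2.58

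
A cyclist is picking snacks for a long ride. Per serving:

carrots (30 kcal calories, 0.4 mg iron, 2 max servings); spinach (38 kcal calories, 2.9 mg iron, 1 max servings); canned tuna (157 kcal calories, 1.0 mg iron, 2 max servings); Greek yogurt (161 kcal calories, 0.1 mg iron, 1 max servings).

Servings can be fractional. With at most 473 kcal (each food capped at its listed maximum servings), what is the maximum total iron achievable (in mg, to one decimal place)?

5.7 mg

Iron per kcal: spinach 0.07632, carrots 0.01333, canned tuna 0.006369, Greek yogurt 0.0006211.
Take 1 serving of spinach: uses 38 kcal, +2.9 mg iron (running total 2.9 mg).
Take 2 servings of carrots: uses 60 kcal, +0.8 mg iron (running total 3.7 mg).
Take 2 servings of canned tuna: uses 314 kcal, +2.0 mg iron (running total 5.7 mg).
Take 0.3789 servings of Greek yogurt: uses 61 kcal, +0.0 mg iron (running total 5.7 mg).
Greedy by best ratio exhausts the calories allowance optimally: 5.7 mg.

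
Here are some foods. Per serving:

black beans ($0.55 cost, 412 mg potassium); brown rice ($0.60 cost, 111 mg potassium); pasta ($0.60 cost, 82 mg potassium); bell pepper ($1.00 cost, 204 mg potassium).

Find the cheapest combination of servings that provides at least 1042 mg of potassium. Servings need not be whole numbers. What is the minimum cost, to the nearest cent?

Cost per mg of potassium: black beans $0.0013, bell pepper $0.0049, brown rice $0.0054, pasta $0.0073.
With no serving limits, use only black beans: 1042 mg / 412 mg = 2.529 servings × $0.55 = $1.39.

$1.39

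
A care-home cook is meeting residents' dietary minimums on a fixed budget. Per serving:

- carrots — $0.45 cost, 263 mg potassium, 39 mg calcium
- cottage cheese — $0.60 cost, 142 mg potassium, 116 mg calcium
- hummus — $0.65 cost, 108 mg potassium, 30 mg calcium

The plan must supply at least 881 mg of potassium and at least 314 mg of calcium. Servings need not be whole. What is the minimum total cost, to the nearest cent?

This is a tiny linear program; its minimum lies at a vertex of the feasible set. List the vertices and price them.
carrots only: max(881/263, 314/39) = 8.051 servings → $3.62.
cottage cheese only: max(881/142, 314/116) = 6.204 servings → $3.72.
hummus only: max(881/108, 314/30) = 10.47 servings → $6.80.
carrots + cottage cheese with both tight: 2.307 servings and 1.931 servings → $2.20.
carrots + hummus: the both-tight solution has a negative serving — not a feasible corner.
cottage cheese + hummus with both tight: 0.9049 servings and 6.968 servings → $5.07.
Cheapest feasible corner: $2.20.

$2.20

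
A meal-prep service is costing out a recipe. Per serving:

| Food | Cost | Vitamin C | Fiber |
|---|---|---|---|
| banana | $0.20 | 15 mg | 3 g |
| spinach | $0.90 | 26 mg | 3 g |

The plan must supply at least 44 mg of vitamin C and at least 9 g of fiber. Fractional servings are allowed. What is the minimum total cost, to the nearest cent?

$0.60

With two linear requirements the optimum uses one or two foods; enumerate the corners.
banana only: max(44/15, 9/3) = 3 servings → $0.60.
spinach only: max(44/26, 9/3) = 3 servings → $2.70.
banana + spinach: intersection lies outside the first quadrant.
So the least-cost plan costs $0.60.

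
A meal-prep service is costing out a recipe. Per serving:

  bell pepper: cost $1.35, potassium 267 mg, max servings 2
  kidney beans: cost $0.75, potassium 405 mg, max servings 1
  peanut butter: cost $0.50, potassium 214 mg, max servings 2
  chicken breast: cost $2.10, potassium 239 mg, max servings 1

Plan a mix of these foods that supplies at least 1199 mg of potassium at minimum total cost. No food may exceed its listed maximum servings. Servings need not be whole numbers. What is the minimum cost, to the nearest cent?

Cost per mg of potassium: kidney beans $0.0019, peanut butter $0.0023, bell pepper $0.0051, chicken breast $0.0088.
Take 1 serving of kidney beans: +405.0 mg potassium for $0.75 (total $0.75, still need 794.0 mg).
Take 2 servings of peanut butter: +428.0 mg potassium for $1.00 (total $1.75, still need 366.0 mg).
Take 1.371 servings of bell pepper: +366.0 mg potassium for $1.85 (total $3.60, still need 0.0 mg).
Greedy by cheapest-per-mg is optimal for a single linear constraint, so the minimum cost is $3.60.

$3.60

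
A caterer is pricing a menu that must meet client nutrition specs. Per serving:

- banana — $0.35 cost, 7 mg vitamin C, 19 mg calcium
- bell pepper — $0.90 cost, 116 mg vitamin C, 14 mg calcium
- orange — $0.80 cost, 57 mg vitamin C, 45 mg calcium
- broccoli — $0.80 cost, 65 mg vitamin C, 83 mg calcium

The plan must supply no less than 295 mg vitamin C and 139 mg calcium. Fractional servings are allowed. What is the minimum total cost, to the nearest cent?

An LP optimum is at a vertex; with two nutrient constraints at most two foods are used. Check each candidate.
banana only: max(295/7, 139/19) = 42.14 servings → $14.75.
bell pepper only: max(295/116, 139/14) = 9.929 servings → $8.94.
orange only: max(295/57, 139/45) = 5.175 servings → $4.14.
broccoli only: max(295/65, 139/83) = 4.538 servings → $3.63.
banana + bell pepper with both tight: 5.695 servings and 2.199 servings → $3.97.
banana + orange: the both-tight solution has a negative serving — not a feasible corner.
banana + broccoli with both targets exact would need a negative amount; discard.
bell pepper + orange with both tight: 1.21 servings and 2.712 servings → $3.26.
bell pepper + broccoli with both tight: 1.772 servings and 1.376 servings → $2.70.
orange + broccoli with both targets exact would need a negative amount; discard.
Cheapest feasible corner: $2.70.

$2.70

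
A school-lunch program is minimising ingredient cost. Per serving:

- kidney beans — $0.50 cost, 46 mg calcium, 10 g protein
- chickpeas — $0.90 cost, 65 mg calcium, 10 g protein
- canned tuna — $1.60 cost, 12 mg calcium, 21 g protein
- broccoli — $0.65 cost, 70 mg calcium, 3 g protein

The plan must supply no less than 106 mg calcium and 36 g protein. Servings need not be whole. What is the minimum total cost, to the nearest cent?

$1.80

kidney beans only: max(106/46, 36/10) = 3.6 servings → $1.80.
chickpeas only: max(106/65, 36/10) = 3.6 servings → $3.24.
canned tuna only: max(106/12, 36/21) = 8.833 servings → $14.13.
broccoli only: max(106/70, 36/3) = 12 servings → $7.80.
kidney beans + chickpeas: intersection lies outside the first quadrant.
kidney beans + canned tuna with both tight: 2.121 servings and 0.7045 servings → $2.19.
kidney beans + broccoli with both targets exact would need a negative amount; discard.
chickpeas + canned tuna with both tight: 1.441 servings and 1.028 servings → $2.94.
chickpeas + broccoli: intersection lies outside the first quadrant.
canned tuna + broccoli with both tight: 1.536 servings and 1.251 servings → $3.27.
The minimum over all feasible corners is $1.80.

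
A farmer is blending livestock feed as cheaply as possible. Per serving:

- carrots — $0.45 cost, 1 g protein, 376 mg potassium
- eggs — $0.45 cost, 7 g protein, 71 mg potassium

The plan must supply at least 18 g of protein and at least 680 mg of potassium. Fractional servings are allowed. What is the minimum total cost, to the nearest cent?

The cheapest plan sits at a corner of the feasible region — with two constraints it uses at most two foods.
carrots only: max(18/1, 680/376) = 18 servings → $8.10.
eggs only: max(18/7, 680/71) = 9.577 servings → $4.31.
carrots + eggs with both tight: 1.36 servings and 2.377 servings → $1.68.
The minimum over all feasible corners is $1.68.

$1.68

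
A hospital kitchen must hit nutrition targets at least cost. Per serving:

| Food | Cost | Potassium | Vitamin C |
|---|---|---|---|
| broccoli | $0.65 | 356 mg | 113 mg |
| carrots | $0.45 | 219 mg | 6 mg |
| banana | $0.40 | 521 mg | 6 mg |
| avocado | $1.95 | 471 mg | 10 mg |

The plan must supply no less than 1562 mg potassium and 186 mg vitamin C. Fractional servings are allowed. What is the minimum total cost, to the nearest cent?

$1.78

A basic optimal solution has at most two foods positive. Try each food alone and each pair with both targets met exactly.
broccoli only: max(1562/356, 186/113) = 4.388 servings → $2.85.
carrots only: max(1562/219, 186/6) = 31 servings → $13.95.
banana only: max(1562/521, 186/6) = 31 servings → $12.40.
avocado only: max(1562/471, 186/10) = 18.6 servings → $36.27.
broccoli + carrots with both tight: 1.387 servings and 4.878 servings → $3.10.
broccoli + banana with both tight: 1.543 servings and 1.944 servings → $1.78.
broccoli + avocado with both tight: 1.449 servings and 2.221 servings → $5.27.
carrots + banana with both targets exact would need a negative amount; discard.
carrots + avocado with both targets exact would need a negative amount; discard.
banana + avocado with both targets exact would need a negative amount; discard.
The minimum over all feasible corners is $1.78.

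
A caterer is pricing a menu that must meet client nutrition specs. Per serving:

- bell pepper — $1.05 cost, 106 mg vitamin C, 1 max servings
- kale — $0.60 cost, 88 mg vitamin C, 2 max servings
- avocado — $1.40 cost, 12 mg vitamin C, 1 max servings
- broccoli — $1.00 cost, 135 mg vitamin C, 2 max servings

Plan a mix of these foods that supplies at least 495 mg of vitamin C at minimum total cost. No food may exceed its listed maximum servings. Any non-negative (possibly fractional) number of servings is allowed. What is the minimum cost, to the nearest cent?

$3.69

Cost per mg of vitamin C: kale $0.0068, broccoli $0.0074, bell pepper $0.0099, avocado $0.1167.
Take 2 servings of kale: +176.0 mg vitamin C for $1.20 (total $1.20, still need 319.0 mg).
Take 2 servings of broccoli: +270.0 mg vitamin C for $2.00 (total $3.20, still need 49.0 mg).
Take 0.4623 servings of bell pepper: +49.0 mg vitamin C for $0.49 (total $3.69, still need 0.0 mg).
Filling from the cheapest source first is optimal under one linear minimum: $3.69.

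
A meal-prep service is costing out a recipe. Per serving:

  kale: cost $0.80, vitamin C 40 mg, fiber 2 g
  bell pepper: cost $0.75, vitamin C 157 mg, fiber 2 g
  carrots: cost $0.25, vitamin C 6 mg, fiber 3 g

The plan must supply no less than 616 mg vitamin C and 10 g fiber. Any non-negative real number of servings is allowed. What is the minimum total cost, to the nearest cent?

$3.11

Minimising a linear cost over {vitamin C ≥ 616, fiber ≥ 10, servings ≥ 0} — the optimum is at a vertex, using one or two foods.
kale only: max(616/40, 10/2) = 15.4 servings → $12.32.
bell pepper only: max(616/157, 10/2) = 5 servings → $3.75.
carrots only: max(616/6, 10/3) = 102.7 servings → $25.67.
kale + bell pepper with both tight: 1.444 servings and 3.556 servings → $3.82.
kale + carrots: intersection lies outside the first quadrant.
bell pepper + carrots with both tight: 3.895 servings and 0.7364 servings → $3.11.
So the least-cost plan costs $3.11.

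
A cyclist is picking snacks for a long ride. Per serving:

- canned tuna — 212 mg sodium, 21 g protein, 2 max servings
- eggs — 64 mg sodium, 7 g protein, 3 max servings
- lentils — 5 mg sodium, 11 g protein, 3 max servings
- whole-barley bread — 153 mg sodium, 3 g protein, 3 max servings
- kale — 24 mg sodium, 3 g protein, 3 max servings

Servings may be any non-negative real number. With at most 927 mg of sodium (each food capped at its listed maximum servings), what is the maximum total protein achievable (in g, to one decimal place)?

109.4 g

Protein per mg sodium: lentils 2.2, kale 0.125, eggs 0.1094, canned tuna 0.09906, whole-barley bread 0.01961.
Take 3 servings of lentils: uses 15 mg sodium, +33.0 g protein (running total 33.0 g).
Take 3 servings of kale: uses 72 mg sodium, +9.0 g protein (running total 42.0 g).
Take 3 servings of eggs: uses 192 mg sodium, +21.0 g protein (running total 63.0 g).
Take 2 servings of canned tuna: uses 424 mg sodium, +42.0 g protein (running total 105.0 g).
Take 1.464 servings of whole-barley bread: uses 224 mg sodium, +4.4 g protein (running total 109.4 g).
Greedy by best ratio exhausts the sodium allowance optimally: 109.4 g.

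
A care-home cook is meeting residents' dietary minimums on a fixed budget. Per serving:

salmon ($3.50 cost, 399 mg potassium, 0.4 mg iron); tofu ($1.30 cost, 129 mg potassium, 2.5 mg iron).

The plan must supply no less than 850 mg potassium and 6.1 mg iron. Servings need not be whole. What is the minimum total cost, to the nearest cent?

With two linear requirements the optimum uses one or two foods; enumerate the corners.
salmon only: max(850/399, 6.1/0.4) = 15.25 servings → $53.38.
tofu only: max(850/129, 6.1/2.5) = 6.589 servings → $8.57.
salmon + tofu with both tight: 1.415 servings and 2.214 servings → $7.83.
Cheapest feasible corner: $7.83.

$7.83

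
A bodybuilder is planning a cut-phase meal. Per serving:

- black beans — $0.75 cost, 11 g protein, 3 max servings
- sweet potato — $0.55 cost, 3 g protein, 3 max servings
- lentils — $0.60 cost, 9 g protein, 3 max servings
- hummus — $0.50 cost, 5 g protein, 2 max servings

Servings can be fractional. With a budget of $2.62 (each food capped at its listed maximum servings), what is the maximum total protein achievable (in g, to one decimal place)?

Protein per dollar: lentils 15, black beans 14.67, hummus 10, sweet potato 5.455.
Take 3 servings of lentils: spends $1.80, +27.0 g protein (running total 27.0 g).
Take 1.093 servings of black beans: spends $0.82, +12.0 g protein (running total 39.0 g).
Filling greedily by protein-per-dollar is optimal for one linear limit, giving 39.0 g.

39.0 g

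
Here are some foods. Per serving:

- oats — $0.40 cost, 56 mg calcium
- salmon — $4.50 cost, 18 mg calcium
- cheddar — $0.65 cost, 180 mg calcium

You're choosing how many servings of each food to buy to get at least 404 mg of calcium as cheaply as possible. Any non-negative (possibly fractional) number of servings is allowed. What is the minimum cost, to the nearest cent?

Cost per mg of calcium: cheddar $0.0036, oats $0.0071, salmon $0.2500.
With no serving limits, use only cheddar: 404 mg / 180 mg = 2.244 servings × $0.65 = $1.46.

$1.46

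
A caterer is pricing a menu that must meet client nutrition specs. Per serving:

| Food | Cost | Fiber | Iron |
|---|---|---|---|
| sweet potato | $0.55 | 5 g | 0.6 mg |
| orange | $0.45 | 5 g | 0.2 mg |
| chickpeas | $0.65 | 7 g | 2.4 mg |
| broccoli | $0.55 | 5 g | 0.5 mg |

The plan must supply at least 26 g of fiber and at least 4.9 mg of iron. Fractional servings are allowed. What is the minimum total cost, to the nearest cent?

Two binding constraints pin down two serving amounts, so the optimal mix uses at most two foods. The candidates are each food alone (scaled to the tighter of fiber/iron) and each pair with both constraints tight.
sweet potato only: max(26/5, 4.9/0.6) = 8.167 servings → $4.49.
orange only: max(26/5, 4.9/0.2) = 24.5 servings → $11.03.
chickpeas only: max(26/7, 4.9/2.4) = 3.714 servings → $2.41.
broccoli only: max(26/5, 4.9/0.5) = 9.8 servings → $5.39.
sweet potato + orange with both targets exact would need a negative amount; discard.
sweet potato + chickpeas with both tight: 3.603 servings and 1.141 servings → $2.72.
sweet potato + broccoli: the both-tight solution has a negative serving — not a feasible corner.
orange + chickpeas with both tight: 2.651 servings and 1.821 servings → $2.38.
orange + broccoli: the both-tight solution has a negative serving — not a feasible corner.
chickpeas + broccoli with both tight: 1.353 servings and 3.306 servings → $2.70.
So the least-cost plan costs $2.38.

$2.38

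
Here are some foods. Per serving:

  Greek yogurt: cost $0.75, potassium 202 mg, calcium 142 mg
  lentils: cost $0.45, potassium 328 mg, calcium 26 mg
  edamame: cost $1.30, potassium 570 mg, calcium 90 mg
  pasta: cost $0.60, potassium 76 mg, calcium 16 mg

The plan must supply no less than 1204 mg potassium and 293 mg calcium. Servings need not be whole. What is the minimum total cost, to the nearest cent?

An LP optimum is at a vertex; with two nutrient constraints at most two foods are used. Check each candidate.
Greek yogurt only: max(1204/202, 293/142) = 5.96 servings → $4.47.
lentils only: max(1204/328, 293/26) = 11.27 servings → $5.07.
edamame only: max(1204/570, 293/90) = 3.256 servings → $4.23.
pasta only: max(1204/76, 293/16) = 18.31 servings → $10.99.
Greek yogurt + lentils with both tight: 1.568 servings and 2.705 servings → $2.39.
Greek yogurt + edamame with both tight: 0.9345 servings and 1.781 servings → $3.02.
Greek yogurt + pasta with both tight: 0.3974 servings and 14.79 servings → $9.17.
lentils + edamame: the both-tight solution has a negative serving — not a feasible corner.
lentils + pasta with both targets exact would need a negative amount; discard.
edamame + pasta with both targets exact would need a negative amount; discard.
Cheapest feasible corner: $2.39.

$2.39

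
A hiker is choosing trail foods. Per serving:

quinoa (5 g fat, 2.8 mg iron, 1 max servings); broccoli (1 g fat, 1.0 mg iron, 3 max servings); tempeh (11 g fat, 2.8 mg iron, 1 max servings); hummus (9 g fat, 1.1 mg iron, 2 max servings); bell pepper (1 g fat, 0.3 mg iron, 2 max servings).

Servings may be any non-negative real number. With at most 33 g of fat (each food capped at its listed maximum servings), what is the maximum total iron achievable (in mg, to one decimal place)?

Iron per g fat: broccoli 1, quinoa 0.56, bell pepper 0.3, tempeh 0.2545, hummus 0.1222.
Take 3 servings of broccoli: uses 3 g fat, +3.0 mg iron (running total 3.0 mg).
Take 1 serving of quinoa: uses 5 g fat, +2.8 mg iron (running total 5.8 mg).
Take 2 servings of bell pepper: uses 2 g fat, +0.6 mg iron (running total 6.4 mg).
Take 1 serving of tempeh: uses 11 g fat, +2.8 mg iron (running total 9.2 mg).
Take 1.333 servings of hummus: uses 12 g fat, +1.5 mg iron (running total 10.7 mg).
Greedy by best ratio exhausts the fat allowance optimally: 10.7 mg.

10.7 mg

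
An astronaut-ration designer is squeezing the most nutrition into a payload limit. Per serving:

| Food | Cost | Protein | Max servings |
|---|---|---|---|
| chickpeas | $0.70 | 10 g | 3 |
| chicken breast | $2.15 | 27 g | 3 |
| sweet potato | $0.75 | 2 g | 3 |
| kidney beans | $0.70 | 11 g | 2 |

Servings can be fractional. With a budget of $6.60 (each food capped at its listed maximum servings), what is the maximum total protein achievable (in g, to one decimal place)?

Protein per dollar: kidney beans 15.71, chickpeas 14.29, chicken breast 12.56, sweet potato 2.667.
Take 2 servings of kidney beans: spends $1.40, +22.0 g protein (running total 22.0 g).
Take 3 servings of chickpeas: spends $2.10, +30.0 g protein (running total 52.0 g).
Take 1.442 servings of chicken breast: spends $3.10, +38.9 g protein (running total 90.9 g).
Filling greedily by protein-per-dollar is optimal for one linear limit, giving 90.9 g.

90.9 g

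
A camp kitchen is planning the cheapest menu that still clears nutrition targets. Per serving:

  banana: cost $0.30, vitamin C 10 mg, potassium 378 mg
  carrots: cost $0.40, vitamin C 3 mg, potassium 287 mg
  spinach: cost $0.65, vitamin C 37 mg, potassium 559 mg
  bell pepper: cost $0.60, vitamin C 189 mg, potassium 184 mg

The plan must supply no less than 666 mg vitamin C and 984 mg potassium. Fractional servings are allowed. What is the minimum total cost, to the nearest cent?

At the optimum either one food covers both requirements or two foods hit both targets exactly; no other combination can be cheaper.
banana only: max(666/10, 984/378) = 66.6 servings → $19.98.
carrots only: max(666/3, 984/287) = 222 servings → $88.80.
spinach only: max(666/37, 984/559) = 18 servings → $11.70.
bell pepper only: max(666/189, 984/184) = 5.348 servings → $3.21.
banana + carrots: the both-tight solution has a negative serving — not a feasible corner.
banana + spinach: the both-tight solution has a negative serving — not a feasible corner.
banana + bell pepper with both tight: 0.9114 servings and 3.476 servings → $2.36.
carrots + spinach with both targets exact would need a negative amount; discard.
carrots + bell pepper with both tight: 1.181 servings and 3.505 servings → $2.58.
spinach + bell pepper with both tight: 0.6417 servings and 3.398 servings → $2.46.
The minimum over all feasible corners is $2.36.

$2.36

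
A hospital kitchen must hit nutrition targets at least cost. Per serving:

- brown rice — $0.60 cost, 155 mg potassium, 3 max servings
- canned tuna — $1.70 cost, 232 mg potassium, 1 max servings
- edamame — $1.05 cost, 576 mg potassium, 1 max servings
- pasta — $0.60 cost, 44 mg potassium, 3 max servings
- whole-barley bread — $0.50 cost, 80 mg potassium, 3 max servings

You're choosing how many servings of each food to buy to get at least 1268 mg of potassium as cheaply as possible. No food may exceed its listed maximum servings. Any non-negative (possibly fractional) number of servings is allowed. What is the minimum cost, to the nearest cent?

Cost per mg of potassium: edamame $0.0018, brown rice $0.0039, whole-barley bread $0.0063, canned tuna $0.0073, pasta $0.0136.
Take 1 serving of edamame: +576.0 mg potassium for $1.05 (total $1.05, still need 692.0 mg).
Take 3 servings of brown rice: +465.0 mg potassium for $1.80 (total $2.85, still need 227.0 mg).
Take 2.837 servings of whole-barley bread: +227.0 mg potassium for $1.42 (total $4.27, still need 0.0 mg).
Filling from the cheapest source first is optimal under one linear minimum: $4.27.

$4.27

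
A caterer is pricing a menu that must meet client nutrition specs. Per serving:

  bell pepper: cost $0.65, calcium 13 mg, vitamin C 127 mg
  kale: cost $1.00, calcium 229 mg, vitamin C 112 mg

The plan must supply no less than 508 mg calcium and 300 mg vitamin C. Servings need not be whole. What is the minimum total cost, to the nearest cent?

$2.47

Minimising a linear cost over {calcium ≥ 508, vitamin C ≥ 300, servings ≥ 0} — the optimum is at a vertex, using one or two foods.
bell pepper only: max(508/13, 300/127) = 39.08 servings → $25.40.
kale only: max(508/229, 300/112) = 2.679 servings → $2.68.
bell pepper + kale with both tight: 0.4273 servings and 2.194 servings → $2.47.
So the least-cost plan costs $2.47.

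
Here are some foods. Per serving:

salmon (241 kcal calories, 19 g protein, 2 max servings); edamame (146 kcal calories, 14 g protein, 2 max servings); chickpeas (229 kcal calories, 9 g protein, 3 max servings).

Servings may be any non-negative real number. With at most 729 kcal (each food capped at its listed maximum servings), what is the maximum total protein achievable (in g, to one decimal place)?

Protein per kcal: edamame 0.09589, salmon 0.07884, chickpeas 0.0393.
Take 2 servings of edamame: uses 292 kcal, +28.0 g protein (running total 28.0 g).
Take 1.813 servings of salmon: uses 437 kcal, +34.5 g protein (running total 62.5 g).
Filling greedily by protein-per-kcal is optimal for one linear limit, giving 62.5 g.

62.5 g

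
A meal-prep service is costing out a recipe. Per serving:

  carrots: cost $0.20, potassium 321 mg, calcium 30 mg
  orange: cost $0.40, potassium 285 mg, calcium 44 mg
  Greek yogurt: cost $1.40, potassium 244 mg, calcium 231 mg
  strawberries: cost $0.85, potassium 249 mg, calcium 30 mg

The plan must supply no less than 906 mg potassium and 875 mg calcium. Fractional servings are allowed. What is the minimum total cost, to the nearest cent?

$5.30

An LP optimum is at a vertex; with two nutrient constraints at most two foods are used. Check each candidate.
carrots only: max(906/321, 875/30) = 29.17 servings → $5.83.
orange only: max(906/285, 875/44) = 19.89 servings → $7.95.
Greek yogurt only: max(906/244, 875/231) = 3.788 servings → $5.30.
strawberries only: max(906/249, 875/30) = 29.17 servings → $24.79.
carrots + orange: the both-tight solution has a negative serving — not a feasible corner.
carrots + Greek yogurt: intersection lies outside the first quadrant.
carrots + strawberries with both targets exact would need a negative amount; discard.
orange + Greek yogurt: intersection lies outside the first quadrant.
orange + strawberries: intersection lies outside the first quadrant.
Greek yogurt + strawberries: the both-tight solution has a negative serving — not a feasible corner.
The minimum over all feasible corners is $5.30.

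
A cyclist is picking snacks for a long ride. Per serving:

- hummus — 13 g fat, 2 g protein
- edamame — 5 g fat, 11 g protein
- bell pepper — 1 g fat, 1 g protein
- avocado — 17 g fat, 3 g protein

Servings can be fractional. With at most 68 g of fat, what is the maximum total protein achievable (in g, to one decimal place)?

149.6 g

Protein per g fat: edamame 2.2, bell pepper 1, avocado 0.1765, hummus 0.1538.
With no serving limits, spend the whole fat allowance on edamame: 68 g / 5 g × 11 g = 149.6 g.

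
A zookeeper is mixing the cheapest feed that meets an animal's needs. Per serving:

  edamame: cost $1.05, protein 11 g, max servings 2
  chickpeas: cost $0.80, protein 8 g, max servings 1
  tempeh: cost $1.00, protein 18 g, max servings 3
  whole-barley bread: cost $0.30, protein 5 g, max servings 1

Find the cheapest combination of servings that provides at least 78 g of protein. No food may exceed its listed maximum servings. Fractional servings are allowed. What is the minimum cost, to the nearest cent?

$5.11

Cost per g of protein: tempeh $0.0556, whole-barley bread $0.0600, edamame $0.0955, chickpeas $0.1000.
Take 3 servings of tempeh: +54.0 g protein for $3.00 (total $3.00, still need 24.0 g).
Take 1 serving of whole-barley bread: +5.0 g protein for $0.30 (total $3.30, still need 19.0 g).
Take 1.727 servings of edamame: +19.0 g protein for $1.81 (total $5.11, still need 0.0 g).
Greedy by cheapest-per-g is optimal for a single linear constraint, so the minimum cost is $5.11.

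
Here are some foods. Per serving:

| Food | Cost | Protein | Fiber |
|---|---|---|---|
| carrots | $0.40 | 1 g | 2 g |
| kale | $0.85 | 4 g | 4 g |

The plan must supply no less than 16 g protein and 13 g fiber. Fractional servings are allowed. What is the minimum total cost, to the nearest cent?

$3.40

carrots only: max(16/1, 13/2) = 16 servings → $6.40.
kale only: max(16/4, 13/4) = 4 servings → $3.40.
carrots + kale: intersection lies outside the first quadrant.
Cheapest feasible corner: $3.40.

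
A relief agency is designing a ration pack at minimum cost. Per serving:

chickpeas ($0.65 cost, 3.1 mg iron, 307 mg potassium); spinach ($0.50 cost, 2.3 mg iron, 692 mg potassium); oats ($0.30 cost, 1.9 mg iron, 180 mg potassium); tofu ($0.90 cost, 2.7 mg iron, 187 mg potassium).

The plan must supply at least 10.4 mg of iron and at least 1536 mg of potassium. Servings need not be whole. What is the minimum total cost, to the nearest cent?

At the optimum either one food covers both requirements or two foods hit both targets exactly; no other combination can be cheaper.
chickpeas only: max(10.4/3.1, 1536/307) = 5.003 servings → $3.25.
spinach only: max(10.4/2.3, 1536/692) = 4.522 servings → $2.26.
oats only: max(10.4/1.9, 1536/180) = 8.533 servings → $2.56.
tofu only: max(10.4/2.7, 1536/187) = 8.214 servings → $7.39.
chickpeas + spinach with both tight: 2.546 servings and 1.09 servings → $2.20.
chickpeas + oats: the both-tight solution has a negative serving — not a feasible corner.
chickpeas + tofu with both targets exact would need a negative amount; discard.
spinach + oats with both tight: 1.162 servings and 4.067 servings → $1.80.
spinach + tofu with both tight: 1.531 servings and 2.547 servings → $3.06.
oats + tofu: the both-tight solution has a negative serving — not a feasible corner.
Cheapest feasible corner: $1.80.

$1.80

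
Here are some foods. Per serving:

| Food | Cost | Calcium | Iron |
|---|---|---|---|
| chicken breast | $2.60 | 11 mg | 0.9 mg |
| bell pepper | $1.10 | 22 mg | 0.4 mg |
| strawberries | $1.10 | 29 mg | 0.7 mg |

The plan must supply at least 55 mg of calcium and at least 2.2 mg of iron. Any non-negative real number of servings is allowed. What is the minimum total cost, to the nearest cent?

Minimising a linear cost over {calcium ≥ 55, iron ≥ 2.2, servings ≥ 0} — the optimum is at a vertex, using one or two foods.
chicken breast only: max(55/11, 2.2/0.9) = 5 servings → $13.00.
bell pepper only: max(55/22, 2.2/0.4) = 5.5 servings → $6.05.
strawberries only: max(55/29, 2.2/0.7) = 3.143 servings → $3.46.
chicken breast + bell pepper with both tight: 1.714 servings and 1.643 servings → $6.26.
chicken breast + strawberries with both tight: 1.375 servings and 1.375 servings → $5.09.
bell pepper + strawberries with both targets exact would need a negative amount; discard.
Cheapest feasible corner: $3.46.

$3.46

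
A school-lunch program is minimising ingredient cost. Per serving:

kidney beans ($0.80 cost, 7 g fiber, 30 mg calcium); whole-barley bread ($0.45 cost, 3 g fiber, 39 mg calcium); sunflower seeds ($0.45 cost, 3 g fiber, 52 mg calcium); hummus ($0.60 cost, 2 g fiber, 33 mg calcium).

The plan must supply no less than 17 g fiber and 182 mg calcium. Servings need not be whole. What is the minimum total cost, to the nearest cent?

$2.24

An LP optimum is at a vertex; with two nutrient constraints at most two foods are used. Check each candidate.
kidney beans only: max(17/7, 182/30) = 6.067 servings → $4.85.
whole-barley bread only: max(17/3, 182/39) = 5.667 servings → $2.55.
sunflower seeds only: max(17/3, 182/52) = 5.667 servings → $2.55.
hummus only: max(17/2, 182/33) = 8.5 servings → $5.10.
kidney beans + whole-barley bread with both tight: 0.6393 servings and 4.175 servings → $2.39.
kidney beans + sunflower seeds with both tight: 1.234 servings and 2.788 servings → $2.24.
kidney beans + hummus with both tight: 1.152 servings and 4.468 servings → $3.60.
whole-barley bread + sunflower seeds: intersection lies outside the first quadrant.
whole-barley bread + hummus: the both-tight solution has a negative serving — not a feasible corner.
sunflower seeds + hummus with both targets exact would need a negative amount; discard.
The minimum over all feasible corners is $2.24.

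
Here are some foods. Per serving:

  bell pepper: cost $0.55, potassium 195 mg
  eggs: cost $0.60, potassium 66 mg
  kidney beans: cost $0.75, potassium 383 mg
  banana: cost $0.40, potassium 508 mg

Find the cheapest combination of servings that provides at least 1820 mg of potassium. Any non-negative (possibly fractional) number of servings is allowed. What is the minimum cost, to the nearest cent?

Cost per mg of potassium: banana $0.0008, kidney beans $0.0020, bell pepper $0.0028, eggs $0.0091.
With no serving limits, use only banana: 1820 mg / 508 mg = 3.583 servings × $0.40 = $1.43.

$1.43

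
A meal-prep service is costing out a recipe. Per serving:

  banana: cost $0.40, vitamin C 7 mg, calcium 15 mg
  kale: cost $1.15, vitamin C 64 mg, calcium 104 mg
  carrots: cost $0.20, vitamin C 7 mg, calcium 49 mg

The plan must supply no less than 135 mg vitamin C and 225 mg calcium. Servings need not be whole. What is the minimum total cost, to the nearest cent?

This is a tiny linear program; its minimum lies at a vertex of the feasible set. List the vertices and price them.
banana only: max(135/7, 225/15) = 19.29 servings → $7.71.
kale only: max(135/64, 225/104) = 2.163 servings → $2.49.
carrots only: max(135/7, 225/49) = 19.29 servings → $3.86.
banana + kale with both tight: 1.552 servings and 1.94 servings → $2.85.
banana + carrots: the both-tight solution has a negative serving — not a feasible corner.
kale + carrots with both tight: 2.093 servings and 0.1495 servings → $2.44.
So the least-cost plan costs $2.44.

$2.44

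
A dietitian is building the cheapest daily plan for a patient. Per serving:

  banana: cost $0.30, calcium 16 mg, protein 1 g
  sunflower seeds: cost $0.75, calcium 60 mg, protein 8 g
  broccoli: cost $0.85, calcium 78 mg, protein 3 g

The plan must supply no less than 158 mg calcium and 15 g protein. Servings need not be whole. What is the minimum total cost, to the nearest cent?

$1.87

At the optimum either one food covers both requirements or two foods hit both targets exactly; no other combination can be cheaper.
banana only: max(158/16, 15/1) = 15 servings → $4.50.
sunflower seeds only: max(158/60, 15/8) = 2.633 servings → $1.98.
broccoli only: max(158/78, 15/3) = 5 servings → $4.25.
banana + sunflower seeds with both tight: 5.353 servings and 1.206 servings → $2.51.
banana + broccoli: the both-tight solution has a negative serving — not a feasible corner.
sunflower seeds + broccoli with both tight: 1.568 servings and 0.8198 servings → $1.87.
The minimum over all feasible corners is $1.87.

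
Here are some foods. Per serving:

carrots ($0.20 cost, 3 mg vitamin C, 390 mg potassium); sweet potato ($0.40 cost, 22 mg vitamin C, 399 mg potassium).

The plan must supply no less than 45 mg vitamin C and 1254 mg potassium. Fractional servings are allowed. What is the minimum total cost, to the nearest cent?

This is a tiny linear program; its minimum lies at a vertex of the feasible set. List the vertices and price them.
carrots only: max(45/3, 1254/390) = 15 servings → $3.00.
sweet potato only: max(45/22, 1254/399) = 3.143 servings → $1.26.
carrots + sweet potato with both tight: 1.305 servings and 1.868 servings → $1.01.
The minimum over all feasible corners is $1.01.

$1.01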